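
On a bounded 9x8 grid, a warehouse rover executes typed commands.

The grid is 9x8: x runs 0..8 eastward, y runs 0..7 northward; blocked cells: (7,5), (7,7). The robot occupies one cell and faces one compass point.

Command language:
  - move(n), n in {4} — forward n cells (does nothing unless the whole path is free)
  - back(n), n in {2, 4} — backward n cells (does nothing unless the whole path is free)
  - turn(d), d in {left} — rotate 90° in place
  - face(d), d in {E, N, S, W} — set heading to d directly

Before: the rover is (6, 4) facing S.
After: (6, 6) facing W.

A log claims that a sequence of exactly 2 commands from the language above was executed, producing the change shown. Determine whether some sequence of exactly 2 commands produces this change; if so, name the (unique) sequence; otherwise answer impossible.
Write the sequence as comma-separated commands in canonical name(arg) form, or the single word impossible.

back(2), face(W)

key: running face(W) before back(2) would end elsewhere — order is forced
t0: (6, 4) facing S
step 1 (back(2)): (6, 6) facing S
step 2 (face(W)): (6, 6) facing W
all 64 alternatives checked — unique.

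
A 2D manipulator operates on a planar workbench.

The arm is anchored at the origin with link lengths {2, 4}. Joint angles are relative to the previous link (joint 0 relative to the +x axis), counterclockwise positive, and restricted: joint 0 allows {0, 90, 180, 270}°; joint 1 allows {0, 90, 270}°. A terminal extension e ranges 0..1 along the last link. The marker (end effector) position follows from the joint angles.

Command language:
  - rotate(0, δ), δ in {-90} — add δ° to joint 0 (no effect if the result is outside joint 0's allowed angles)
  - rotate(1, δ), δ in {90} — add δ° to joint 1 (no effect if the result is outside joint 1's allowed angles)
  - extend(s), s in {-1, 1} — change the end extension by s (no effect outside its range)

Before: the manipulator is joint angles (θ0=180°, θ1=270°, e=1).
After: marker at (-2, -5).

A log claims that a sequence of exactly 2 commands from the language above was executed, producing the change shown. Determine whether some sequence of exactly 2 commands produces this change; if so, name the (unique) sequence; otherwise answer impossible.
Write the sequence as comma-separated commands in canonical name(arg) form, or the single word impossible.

t0: joint angles (θ0=180°, θ1=270°, e=1)
step 1 (rotate(1, 90)): joint angles (θ0=180°, θ1=0°, e=1)
step 2 (rotate(1, 90)): joint angles (θ0=180°, θ1=90°, e=1)
uniquely the one of 16 2-step routes that fits.

rotate(1, 90), rotate(1, 90)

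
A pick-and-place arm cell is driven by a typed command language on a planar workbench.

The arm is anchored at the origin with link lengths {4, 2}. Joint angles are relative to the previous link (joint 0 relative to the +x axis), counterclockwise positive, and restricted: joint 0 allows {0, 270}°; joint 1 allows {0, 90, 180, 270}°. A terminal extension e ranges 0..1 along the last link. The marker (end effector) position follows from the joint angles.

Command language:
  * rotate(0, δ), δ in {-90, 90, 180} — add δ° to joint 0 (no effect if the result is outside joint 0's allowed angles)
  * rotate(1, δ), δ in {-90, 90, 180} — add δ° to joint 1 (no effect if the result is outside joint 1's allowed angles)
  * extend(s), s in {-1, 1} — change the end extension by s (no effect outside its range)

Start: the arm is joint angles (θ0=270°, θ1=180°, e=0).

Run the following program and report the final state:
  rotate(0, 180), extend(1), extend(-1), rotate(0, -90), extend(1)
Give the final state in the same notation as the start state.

t0: joint angles (θ0=270°, θ1=180°, e=0)
t=1 rotate(0, 180) ⇒ joint angles (θ0=270°, θ1=180°, e=0)
t=2 extend(1) ⇒ joint angles (θ0=270°, θ1=180°, e=1)
t=3 extend(-1) ⇒ joint angles (θ0=270°, θ1=180°, e=0)
t=4 rotate(0, -90) ⇒ joint angles (θ0=270°, θ1=180°, e=0)
t=5 extend(1) ⇒ joint angles (θ0=270°, θ1=180°, e=1)

joint angles (θ0=270°, θ1=180°, e=1)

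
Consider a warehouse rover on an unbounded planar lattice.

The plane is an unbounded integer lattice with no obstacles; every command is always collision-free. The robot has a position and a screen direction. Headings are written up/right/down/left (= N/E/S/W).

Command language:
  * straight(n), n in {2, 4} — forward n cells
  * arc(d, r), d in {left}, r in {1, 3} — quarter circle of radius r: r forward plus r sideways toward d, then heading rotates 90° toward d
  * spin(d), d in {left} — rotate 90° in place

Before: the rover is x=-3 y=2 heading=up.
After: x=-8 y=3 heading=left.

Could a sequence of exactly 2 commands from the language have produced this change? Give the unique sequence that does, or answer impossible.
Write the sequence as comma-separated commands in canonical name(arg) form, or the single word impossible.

key: running straight(4) before arc(left, 1) would end elsewhere — order is forced
start: x=-3 y=2 heading=up
1. arc(left, 1) → x=-4 y=3 heading=left
2. straight(4) → x=-8 y=3 heading=left
no rival 2-sequence matches.

arc(left, 1), straight(4)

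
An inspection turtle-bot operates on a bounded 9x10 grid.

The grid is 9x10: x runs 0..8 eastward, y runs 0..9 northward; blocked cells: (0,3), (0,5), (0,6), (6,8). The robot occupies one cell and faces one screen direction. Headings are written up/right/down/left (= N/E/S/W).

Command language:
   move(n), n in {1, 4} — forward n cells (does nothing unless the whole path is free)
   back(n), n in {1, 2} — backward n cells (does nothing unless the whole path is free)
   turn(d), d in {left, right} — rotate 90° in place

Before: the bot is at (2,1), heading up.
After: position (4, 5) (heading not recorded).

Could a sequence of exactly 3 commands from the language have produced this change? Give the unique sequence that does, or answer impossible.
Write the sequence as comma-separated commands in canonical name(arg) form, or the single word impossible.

key: running back(2) before move(4) would end elsewhere — order is forced
t0: at (2,1), heading up
step 1 (move(4)): at (2,5), heading up
step 2 (turn(left)): at (2,5), heading left
step 3 (back(2)): at (4,5), heading left
no rival 3-sequence matches.

move(4), turn(left), back(2)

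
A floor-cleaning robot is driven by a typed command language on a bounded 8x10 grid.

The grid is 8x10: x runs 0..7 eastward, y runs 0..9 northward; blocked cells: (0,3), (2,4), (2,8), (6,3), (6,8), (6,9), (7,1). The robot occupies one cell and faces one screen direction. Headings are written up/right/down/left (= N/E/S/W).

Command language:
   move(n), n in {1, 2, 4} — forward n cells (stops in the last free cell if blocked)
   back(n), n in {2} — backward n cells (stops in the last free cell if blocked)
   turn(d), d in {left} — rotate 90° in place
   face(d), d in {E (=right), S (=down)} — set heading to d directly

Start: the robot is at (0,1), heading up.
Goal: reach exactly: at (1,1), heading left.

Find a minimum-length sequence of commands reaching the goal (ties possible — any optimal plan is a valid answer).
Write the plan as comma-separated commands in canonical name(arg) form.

turn(left), back(2), move(1)

begin: at (0,1), heading up
t=1 turn(left) ⇒ at (0,1), heading left
t=2 back(2) ⇒ at (2,1), heading left
t=3 move(1) ⇒ at (1,1), heading left
minimal: 3 command(s), checked below 3.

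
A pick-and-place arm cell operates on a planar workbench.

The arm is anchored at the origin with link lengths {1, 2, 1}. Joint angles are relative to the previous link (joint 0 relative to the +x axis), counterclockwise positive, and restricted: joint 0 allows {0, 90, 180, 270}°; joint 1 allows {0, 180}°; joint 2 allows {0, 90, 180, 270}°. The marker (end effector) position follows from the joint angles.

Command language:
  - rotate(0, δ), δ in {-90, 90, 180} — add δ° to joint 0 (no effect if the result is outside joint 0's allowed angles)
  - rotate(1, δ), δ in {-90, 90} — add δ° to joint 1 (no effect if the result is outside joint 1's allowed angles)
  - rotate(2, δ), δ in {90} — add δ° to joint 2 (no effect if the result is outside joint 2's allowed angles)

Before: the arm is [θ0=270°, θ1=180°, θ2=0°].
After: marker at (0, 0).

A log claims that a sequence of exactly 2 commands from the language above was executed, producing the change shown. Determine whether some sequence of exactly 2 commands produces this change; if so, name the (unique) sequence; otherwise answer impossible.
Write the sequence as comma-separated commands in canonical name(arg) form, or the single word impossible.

initial: [θ0=270°, θ1=180°, θ2=0°]
step 1 (rotate(2, 90)): [θ0=270°, θ1=180°, θ2=90°]
step 2 (rotate(2, 90)): [θ0=270°, θ1=180°, θ2=180°]
uniquely the one of 36 2-step routes that fits.

rotate(2, 90), rotate(2, 90)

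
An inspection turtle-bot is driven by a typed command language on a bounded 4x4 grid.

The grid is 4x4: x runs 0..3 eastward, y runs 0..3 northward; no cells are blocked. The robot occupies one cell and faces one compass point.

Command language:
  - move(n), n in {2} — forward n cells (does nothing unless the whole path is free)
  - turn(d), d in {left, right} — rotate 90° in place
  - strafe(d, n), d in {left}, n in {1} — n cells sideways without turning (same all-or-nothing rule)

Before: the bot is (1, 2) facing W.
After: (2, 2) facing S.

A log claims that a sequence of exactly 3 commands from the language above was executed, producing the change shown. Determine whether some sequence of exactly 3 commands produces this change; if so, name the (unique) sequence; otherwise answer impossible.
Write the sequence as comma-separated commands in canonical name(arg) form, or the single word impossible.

move(2), turn(left), strafe(left, 1)

key: order matters: swapping move(2) and strafe(left, 1) lands elsewhere
start: (1, 2) facing W
[1] after move(2): (1, 2) facing W
[2] after turn(left): (1, 2) facing S
[3] after strafe(left, 1): (2, 2) facing S
no rival 3-sequence matches.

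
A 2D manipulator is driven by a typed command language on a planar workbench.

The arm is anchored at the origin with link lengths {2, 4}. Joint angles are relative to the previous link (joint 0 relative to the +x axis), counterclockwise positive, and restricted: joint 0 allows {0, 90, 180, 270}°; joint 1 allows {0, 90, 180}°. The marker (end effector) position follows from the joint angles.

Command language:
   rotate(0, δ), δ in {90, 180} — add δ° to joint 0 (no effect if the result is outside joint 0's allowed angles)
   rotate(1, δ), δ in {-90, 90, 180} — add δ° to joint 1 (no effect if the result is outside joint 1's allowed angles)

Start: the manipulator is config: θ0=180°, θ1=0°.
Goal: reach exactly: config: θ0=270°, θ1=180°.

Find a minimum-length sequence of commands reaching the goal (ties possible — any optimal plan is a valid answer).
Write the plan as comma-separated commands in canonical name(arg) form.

initial: config: θ0=180°, θ1=0°
step 1 (rotate(1, 180)): config: θ0=180°, θ1=180°
step 2 (rotate(0, 90)): config: θ0=270°, θ1=180°
minimal: 2 command(s), checked below 2.

rotate(1, 180), rotate(0, 90)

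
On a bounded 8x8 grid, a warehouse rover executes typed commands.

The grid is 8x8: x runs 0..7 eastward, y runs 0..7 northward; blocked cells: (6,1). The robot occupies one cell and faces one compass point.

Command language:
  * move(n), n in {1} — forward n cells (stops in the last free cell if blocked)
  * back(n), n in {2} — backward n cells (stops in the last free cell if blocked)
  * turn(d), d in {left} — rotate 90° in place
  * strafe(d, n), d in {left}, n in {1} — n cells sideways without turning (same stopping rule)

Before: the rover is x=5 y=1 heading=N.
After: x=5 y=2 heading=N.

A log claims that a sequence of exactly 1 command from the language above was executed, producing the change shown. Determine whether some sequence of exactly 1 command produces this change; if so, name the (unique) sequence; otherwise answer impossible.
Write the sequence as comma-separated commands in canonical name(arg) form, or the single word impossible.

key: heading stays N — the single command does not turn
initial: x=5 y=1 heading=N
1. move(1) → x=5 y=2 heading=N
no other 1-command option fits: unique.

move(1)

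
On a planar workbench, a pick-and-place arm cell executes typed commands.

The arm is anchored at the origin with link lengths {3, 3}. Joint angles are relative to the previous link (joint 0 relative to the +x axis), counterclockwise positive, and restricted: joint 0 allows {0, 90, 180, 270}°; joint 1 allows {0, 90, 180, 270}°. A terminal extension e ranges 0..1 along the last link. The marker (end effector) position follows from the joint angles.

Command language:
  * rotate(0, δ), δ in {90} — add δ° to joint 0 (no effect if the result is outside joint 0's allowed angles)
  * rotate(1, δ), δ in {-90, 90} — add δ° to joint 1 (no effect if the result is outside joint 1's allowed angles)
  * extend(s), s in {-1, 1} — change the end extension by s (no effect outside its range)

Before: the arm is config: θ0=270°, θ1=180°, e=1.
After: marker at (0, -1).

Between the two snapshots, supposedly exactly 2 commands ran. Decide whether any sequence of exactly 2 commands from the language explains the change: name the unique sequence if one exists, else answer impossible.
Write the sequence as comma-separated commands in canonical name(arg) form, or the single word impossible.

rotate(0, 90), rotate(0, 90)

begin: config: θ0=270°, θ1=180°, e=1
[1] after rotate(0, 90): config: θ0=0°, θ1=180°, e=1
[2] after rotate(0, 90): config: θ0=90°, θ1=180°, e=1
no other 2-command option fits: unique.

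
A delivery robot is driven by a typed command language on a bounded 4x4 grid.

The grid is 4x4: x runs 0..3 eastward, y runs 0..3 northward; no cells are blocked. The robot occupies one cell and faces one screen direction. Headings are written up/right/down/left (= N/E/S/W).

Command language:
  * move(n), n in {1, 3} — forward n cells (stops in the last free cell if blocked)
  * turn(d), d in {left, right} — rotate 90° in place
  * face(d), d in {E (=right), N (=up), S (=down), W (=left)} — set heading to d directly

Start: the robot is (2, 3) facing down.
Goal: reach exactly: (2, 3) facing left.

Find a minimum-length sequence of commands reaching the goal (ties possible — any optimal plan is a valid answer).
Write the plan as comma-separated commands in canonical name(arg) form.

turn(right)

initial: (2, 3) facing down
1. turn(right) → (2, 3) facing left
no 0-step plan works, so 1 is optimal.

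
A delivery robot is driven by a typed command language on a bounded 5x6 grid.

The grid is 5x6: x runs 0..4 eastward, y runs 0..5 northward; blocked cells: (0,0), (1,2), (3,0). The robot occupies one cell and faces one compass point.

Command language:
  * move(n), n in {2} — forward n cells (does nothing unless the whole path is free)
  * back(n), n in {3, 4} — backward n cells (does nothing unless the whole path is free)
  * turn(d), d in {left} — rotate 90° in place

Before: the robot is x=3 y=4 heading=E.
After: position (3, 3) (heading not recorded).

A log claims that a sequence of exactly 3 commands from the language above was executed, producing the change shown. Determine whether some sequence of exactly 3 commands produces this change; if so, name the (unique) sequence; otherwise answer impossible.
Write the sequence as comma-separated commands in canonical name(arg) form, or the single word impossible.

turn(left), back(3), move(2)

key: order matters: swapping turn(left) and move(2) lands elsewhere
begin: x=3 y=4 heading=E
1. turn(left) → x=3 y=4 heading=N
2. back(3) → x=3 y=1 heading=N
3. move(2) → x=3 y=3 heading=N
uniquely the one of 64 3-step routes that fits.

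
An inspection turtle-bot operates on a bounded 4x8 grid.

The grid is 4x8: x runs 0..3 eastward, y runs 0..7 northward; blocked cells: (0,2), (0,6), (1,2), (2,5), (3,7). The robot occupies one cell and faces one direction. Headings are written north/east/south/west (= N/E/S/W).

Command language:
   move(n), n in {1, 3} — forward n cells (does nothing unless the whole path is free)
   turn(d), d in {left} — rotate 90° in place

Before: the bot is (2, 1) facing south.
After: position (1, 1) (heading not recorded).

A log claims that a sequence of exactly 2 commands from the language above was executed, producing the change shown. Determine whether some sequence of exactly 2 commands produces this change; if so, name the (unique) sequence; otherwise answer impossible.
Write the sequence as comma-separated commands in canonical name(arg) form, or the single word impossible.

impossible

checked all 2-command options: none fits.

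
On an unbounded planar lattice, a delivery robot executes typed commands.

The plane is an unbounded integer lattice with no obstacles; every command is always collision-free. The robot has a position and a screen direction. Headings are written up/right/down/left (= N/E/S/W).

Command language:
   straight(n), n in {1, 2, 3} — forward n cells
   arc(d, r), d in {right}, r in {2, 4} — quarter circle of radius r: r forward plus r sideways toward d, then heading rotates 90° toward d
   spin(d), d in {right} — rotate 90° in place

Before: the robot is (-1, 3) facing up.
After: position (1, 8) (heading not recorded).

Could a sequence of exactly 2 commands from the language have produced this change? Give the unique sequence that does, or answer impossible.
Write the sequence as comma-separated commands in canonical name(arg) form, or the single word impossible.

straight(3), arc(right, 2)

key: running arc(right, 2) before straight(3) would end elsewhere — order is forced
begin: (-1, 3) facing up
step 1 (straight(3)): (-1, 6) facing up
step 2 (arc(right, 2)): (1, 8) facing right
no rival 2-sequence matches.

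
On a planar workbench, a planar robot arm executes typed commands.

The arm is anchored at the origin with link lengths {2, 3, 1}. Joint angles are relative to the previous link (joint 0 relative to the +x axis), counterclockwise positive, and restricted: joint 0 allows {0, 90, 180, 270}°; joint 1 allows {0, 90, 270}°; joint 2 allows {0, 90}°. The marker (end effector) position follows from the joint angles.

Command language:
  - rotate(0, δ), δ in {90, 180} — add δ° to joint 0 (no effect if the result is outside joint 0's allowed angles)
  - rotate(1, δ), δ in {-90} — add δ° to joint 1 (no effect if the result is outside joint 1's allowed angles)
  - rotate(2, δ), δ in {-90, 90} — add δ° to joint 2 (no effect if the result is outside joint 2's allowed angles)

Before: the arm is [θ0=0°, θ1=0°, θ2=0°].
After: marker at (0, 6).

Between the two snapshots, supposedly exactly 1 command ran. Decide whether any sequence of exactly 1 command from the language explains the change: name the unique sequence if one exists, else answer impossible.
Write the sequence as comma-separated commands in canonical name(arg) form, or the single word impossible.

rotate(0, 90)

initial: [θ0=0°, θ1=0°, θ2=0°]
[1] after rotate(0, 90): [θ0=90°, θ1=0°, θ2=0°]
all 5 alternatives checked — unique.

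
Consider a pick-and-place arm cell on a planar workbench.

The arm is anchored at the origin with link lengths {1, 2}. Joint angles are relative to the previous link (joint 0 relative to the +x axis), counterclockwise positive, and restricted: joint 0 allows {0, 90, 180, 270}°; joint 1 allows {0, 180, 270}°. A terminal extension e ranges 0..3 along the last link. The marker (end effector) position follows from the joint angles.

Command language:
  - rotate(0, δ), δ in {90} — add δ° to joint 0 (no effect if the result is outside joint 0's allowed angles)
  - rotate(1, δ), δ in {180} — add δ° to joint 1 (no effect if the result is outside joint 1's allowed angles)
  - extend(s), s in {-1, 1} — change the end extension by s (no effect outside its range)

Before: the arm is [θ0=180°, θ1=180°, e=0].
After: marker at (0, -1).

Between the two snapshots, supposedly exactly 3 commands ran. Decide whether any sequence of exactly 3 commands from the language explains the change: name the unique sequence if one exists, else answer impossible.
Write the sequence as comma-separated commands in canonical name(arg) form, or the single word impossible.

rotate(0, 90), rotate(0, 90), rotate(0, 90)

from: [θ0=180°, θ1=180°, e=0]
[1] after rotate(0, 90): [θ0=270°, θ1=180°, e=0]
[2] after rotate(0, 90): [θ0=0°, θ1=180°, e=0]
[3] after rotate(0, 90): [θ0=90°, θ1=180°, e=0]
no rival 3-sequence matches.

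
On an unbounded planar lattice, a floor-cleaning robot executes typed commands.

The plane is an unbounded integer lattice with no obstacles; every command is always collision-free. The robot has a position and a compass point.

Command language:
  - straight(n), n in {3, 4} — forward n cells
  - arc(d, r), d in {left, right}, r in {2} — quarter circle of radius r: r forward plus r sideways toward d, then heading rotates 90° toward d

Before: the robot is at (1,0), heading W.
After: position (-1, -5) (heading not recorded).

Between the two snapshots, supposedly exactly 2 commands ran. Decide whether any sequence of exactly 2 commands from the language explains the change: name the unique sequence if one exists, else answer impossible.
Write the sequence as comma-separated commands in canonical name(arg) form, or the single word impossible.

arc(left, 2), straight(3)

key: running straight(3) before arc(left, 2) would end elsewhere — order is forced
begin: at (1,0), heading W
1. arc(left, 2) → at (-1,-2), heading S
2. straight(3) → at (-1,-5), heading S
all 16 alternatives checked — unique.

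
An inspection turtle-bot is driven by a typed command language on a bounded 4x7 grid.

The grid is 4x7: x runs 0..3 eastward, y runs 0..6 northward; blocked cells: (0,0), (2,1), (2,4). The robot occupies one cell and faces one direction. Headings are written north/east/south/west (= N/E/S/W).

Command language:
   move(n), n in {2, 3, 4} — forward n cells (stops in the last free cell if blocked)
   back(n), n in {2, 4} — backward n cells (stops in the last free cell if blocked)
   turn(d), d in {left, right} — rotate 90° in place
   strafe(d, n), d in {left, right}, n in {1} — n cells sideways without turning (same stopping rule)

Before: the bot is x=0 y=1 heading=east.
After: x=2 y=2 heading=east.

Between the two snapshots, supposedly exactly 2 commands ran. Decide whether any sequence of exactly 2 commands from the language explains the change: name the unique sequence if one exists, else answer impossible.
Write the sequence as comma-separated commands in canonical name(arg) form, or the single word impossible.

key: still facing E at the end — nothing in the sequence rotates
start: x=0 y=1 heading=east
[1] after strafe(left, 1): x=0 y=2 heading=east
[2] after move(2): x=2 y=2 heading=east
no rival 2-sequence matches.

strafe(left, 1), move(2)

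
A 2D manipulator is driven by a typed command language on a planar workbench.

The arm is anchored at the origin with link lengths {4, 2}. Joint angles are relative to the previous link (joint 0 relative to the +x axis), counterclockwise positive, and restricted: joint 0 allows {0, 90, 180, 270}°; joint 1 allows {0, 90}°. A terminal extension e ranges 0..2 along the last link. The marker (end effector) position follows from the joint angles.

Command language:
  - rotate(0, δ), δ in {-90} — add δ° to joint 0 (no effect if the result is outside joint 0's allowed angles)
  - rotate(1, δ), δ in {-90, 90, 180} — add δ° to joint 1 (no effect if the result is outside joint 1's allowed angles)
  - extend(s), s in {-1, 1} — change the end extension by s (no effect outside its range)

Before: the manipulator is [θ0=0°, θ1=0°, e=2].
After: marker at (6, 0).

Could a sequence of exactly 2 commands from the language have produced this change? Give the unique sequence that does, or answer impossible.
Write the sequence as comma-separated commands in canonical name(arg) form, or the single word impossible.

extend(-1), extend(-1)

begin: [θ0=0°, θ1=0°, e=2]
step 1 (extend(-1)): [θ0=0°, θ1=0°, e=1]
step 2 (extend(-1)): [θ0=0°, θ1=0°, e=0]
no other 2-command option fits: unique.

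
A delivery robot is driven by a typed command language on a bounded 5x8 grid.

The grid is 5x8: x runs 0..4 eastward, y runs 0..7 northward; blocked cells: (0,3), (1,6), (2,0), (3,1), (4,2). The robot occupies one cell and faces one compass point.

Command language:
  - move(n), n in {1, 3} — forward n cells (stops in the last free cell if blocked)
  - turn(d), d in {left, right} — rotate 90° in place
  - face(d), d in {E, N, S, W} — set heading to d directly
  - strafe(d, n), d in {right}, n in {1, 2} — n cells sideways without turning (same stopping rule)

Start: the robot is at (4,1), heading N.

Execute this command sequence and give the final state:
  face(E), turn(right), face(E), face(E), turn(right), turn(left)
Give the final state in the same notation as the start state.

begin: at (4,1), heading N
step 1 (face(E)): at (4,1), heading E
step 2 (turn(right)): at (4,1), heading S
step 3 (face(E)): at (4,1), heading E
step 4 (face(E)): at (4,1), heading E
step 5 (turn(right)): at (4,1), heading S
step 6 (turn(left)): at (4,1), heading E

at (4,1), heading E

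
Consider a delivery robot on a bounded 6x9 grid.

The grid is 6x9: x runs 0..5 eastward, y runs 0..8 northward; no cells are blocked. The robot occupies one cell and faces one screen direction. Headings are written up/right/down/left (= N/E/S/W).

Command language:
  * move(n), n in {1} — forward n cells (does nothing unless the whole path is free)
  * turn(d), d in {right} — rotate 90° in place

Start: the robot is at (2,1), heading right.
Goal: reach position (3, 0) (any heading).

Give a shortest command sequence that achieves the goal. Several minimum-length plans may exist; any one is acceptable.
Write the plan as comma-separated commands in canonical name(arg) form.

begin: at (2,1), heading right
t=1 move(1) ⇒ at (3,1), heading right
t=2 turn(right) ⇒ at (3,1), heading down
t=3 move(1) ⇒ at (3,0), heading down
no 2-step plan works, so 3 is optimal.

move(1), turn(right), move(1)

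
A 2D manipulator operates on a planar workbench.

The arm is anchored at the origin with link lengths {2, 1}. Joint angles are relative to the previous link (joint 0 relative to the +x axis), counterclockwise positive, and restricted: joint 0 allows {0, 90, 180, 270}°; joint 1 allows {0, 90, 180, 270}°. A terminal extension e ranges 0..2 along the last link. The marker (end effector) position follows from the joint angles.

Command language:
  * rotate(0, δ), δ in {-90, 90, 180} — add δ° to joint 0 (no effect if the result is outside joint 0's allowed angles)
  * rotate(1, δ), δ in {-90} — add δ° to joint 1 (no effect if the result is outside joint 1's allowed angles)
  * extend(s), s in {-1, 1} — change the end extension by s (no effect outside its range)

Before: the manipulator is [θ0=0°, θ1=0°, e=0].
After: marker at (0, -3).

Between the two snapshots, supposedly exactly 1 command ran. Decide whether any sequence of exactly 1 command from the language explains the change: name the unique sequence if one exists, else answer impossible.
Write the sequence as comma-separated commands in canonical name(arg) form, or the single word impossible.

rotate(0, -90)

start: [θ0=0°, θ1=0°, e=0]
1. rotate(0, -90) → [θ0=270°, θ1=0°, e=0]
uniquely the one of 6 1-step routes that fits.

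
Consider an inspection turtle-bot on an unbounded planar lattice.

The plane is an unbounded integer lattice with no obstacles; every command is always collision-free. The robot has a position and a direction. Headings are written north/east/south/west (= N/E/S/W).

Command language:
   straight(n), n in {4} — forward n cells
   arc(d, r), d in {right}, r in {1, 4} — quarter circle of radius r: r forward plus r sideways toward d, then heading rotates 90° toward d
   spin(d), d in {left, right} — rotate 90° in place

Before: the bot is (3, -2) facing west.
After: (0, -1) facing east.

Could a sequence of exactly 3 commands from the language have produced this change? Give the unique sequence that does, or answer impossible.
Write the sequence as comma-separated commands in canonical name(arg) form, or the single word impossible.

key: cell and facing (now E) both changed — the 3 commands mix motion and turning
start: (3, -2) facing west
t=1 straight(4) ⇒ (-1, -2) facing west
t=2 spin(right) ⇒ (-1, -2) facing north
t=3 arc(right, 1) ⇒ (0, -1) facing east
no other 3-command option fits: unique.

straight(4), spin(right), arc(right, 1)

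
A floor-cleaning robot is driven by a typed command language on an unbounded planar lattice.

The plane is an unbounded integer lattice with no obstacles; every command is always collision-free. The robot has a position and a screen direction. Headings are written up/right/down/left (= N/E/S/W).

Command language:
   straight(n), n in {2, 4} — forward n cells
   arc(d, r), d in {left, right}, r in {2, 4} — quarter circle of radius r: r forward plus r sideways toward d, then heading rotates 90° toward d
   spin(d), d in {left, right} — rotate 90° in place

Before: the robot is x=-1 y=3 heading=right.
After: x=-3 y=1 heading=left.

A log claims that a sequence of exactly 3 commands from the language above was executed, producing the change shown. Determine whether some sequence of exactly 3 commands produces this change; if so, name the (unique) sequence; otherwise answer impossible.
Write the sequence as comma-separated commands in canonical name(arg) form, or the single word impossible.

arc(right, 2), spin(right), straight(4)

key: running straight(4) before arc(right, 2) would end elsewhere — order is forced
t0: x=-1 y=3 heading=right
1. arc(right, 2) → x=1 y=1 heading=down
2. spin(right) → x=1 y=1 heading=left
3. straight(4) → x=-3 y=1 heading=left
no other 3-command option fits: unique.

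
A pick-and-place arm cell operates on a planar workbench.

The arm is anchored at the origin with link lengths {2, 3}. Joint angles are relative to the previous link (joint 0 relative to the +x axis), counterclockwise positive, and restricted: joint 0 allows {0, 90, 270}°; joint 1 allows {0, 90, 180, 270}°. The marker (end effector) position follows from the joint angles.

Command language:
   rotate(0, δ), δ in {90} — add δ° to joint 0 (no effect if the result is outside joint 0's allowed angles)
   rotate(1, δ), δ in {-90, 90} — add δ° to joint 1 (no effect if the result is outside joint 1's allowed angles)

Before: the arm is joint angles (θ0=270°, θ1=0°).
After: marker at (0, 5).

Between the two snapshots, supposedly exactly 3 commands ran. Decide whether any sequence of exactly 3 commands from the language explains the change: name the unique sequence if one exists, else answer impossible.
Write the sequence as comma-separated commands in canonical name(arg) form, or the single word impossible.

from: joint angles (θ0=270°, θ1=0°)
step 1 (rotate(0, 90)): joint angles (θ0=0°, θ1=0°)
step 2 (rotate(0, 90)): joint angles (θ0=90°, θ1=0°)
step 3 (rotate(0, 90)): joint angles (θ0=90°, θ1=0°)
no rival 3-sequence matches.

rotate(0, 90), rotate(0, 90), rotate(0, 90)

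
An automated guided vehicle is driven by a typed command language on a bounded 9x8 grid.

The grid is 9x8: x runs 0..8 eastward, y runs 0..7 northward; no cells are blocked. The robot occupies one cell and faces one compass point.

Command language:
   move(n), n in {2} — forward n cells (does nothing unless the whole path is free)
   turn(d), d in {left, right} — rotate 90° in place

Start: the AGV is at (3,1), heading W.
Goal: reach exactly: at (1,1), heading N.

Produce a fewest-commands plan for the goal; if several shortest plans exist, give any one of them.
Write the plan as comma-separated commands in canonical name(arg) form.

t0: at (3,1), heading W
t=1 move(2) ⇒ at (1,1), heading W
t=2 turn(right) ⇒ at (1,1), heading N
nothing shorter than 2 reaches the goal.

move(2), turn(right)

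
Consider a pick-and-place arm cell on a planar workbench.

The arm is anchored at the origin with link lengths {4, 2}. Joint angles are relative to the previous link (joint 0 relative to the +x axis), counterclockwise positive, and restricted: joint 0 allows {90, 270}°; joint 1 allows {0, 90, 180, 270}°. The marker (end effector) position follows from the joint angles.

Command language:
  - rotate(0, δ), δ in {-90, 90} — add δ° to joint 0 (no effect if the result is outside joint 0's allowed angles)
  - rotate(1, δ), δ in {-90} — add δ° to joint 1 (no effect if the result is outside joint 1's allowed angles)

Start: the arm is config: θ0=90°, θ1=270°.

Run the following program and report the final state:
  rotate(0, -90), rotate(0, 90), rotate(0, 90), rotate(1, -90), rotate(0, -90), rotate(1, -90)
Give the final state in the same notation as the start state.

config: θ0=90°, θ1=90°

t0: config: θ0=90°, θ1=270°
[1] after rotate(0, -90): config: θ0=90°, θ1=270°
[2] after rotate(0, 90): config: θ0=90°, θ1=270°
[3] after rotate(0, 90): config: θ0=90°, θ1=270°
[4] after rotate(1, -90): config: θ0=90°, θ1=180°
[5] after rotate(0, -90): config: θ0=90°, θ1=180°
[6] after rotate(1, -90): config: θ0=90°, θ1=90°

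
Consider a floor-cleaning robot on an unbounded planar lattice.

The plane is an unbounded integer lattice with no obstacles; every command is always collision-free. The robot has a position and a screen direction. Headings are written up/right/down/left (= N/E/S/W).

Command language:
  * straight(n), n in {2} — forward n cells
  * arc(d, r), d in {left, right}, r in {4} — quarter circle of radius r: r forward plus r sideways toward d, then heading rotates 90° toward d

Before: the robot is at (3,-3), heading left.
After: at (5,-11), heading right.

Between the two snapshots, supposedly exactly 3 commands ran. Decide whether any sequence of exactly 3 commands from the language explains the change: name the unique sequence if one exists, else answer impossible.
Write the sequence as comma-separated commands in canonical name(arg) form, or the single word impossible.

key: position moved to (5,-11) AND the heading swung to E — translation plus rotation needed
t0: at (3,-3), heading left
t=1 arc(left, 4) ⇒ at (-1,-7), heading down
t=2 arc(left, 4) ⇒ at (3,-11), heading right
t=3 straight(2) ⇒ at (5,-11), heading right
no rival 3-sequence matches.

arc(left, 4), arc(left, 4), straight(2)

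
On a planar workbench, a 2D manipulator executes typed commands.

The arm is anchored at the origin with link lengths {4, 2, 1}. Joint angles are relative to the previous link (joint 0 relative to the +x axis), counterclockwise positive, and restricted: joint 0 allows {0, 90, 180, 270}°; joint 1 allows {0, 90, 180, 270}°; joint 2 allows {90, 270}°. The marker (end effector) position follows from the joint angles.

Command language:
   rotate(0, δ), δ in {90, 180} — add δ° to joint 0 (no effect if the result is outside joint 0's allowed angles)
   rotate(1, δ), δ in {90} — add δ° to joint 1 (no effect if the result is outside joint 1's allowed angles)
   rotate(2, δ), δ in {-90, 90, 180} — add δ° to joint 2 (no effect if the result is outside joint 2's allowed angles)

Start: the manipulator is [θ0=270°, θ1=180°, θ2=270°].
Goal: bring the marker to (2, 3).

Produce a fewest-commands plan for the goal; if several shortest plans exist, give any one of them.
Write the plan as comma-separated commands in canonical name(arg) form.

rotate(0, 180), rotate(1, 90)

begin: [θ0=270°, θ1=180°, θ2=270°]
1. rotate(0, 180) → [θ0=90°, θ1=180°, θ2=270°]
2. rotate(1, 90) → [θ0=90°, θ1=270°, θ2=270°]
no 1-step plan works, so 2 is optimal.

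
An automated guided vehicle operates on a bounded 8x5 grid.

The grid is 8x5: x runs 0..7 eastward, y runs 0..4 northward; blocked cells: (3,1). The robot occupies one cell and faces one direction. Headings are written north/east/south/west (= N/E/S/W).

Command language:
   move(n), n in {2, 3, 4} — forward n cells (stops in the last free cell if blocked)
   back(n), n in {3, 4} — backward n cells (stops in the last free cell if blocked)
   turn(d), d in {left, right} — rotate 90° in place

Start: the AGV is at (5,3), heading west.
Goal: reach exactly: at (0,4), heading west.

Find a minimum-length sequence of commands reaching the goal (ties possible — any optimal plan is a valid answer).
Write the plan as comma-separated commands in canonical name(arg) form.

begin: at (5,3), heading west
1. move(2) → at (3,3), heading west
2. move(3) → at (0,3), heading west
3. turn(right) → at (0,3), heading north
4. move(2) → at (0,4), heading north
5. turn(left) → at (0,4), heading west
no 4-step plan works, so 5 is optimal.

move(2), move(3), turn(right), move(2), turn(left)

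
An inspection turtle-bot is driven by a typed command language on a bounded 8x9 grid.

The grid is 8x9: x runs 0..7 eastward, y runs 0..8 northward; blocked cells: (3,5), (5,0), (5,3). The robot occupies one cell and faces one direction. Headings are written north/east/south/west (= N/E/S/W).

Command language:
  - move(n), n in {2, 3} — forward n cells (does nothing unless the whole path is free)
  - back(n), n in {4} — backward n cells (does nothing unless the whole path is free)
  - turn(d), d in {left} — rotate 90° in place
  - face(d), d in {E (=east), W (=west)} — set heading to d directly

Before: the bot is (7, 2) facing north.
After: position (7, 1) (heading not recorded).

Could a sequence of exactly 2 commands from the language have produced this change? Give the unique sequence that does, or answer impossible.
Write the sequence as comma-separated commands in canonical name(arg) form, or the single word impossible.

move(3), back(4)

key: order matters: swapping move(3) and back(4) lands elsewhere
initial: (7, 2) facing north
step 1 (move(3)): (7, 5) facing north
step 2 (back(4)): (7, 1) facing north
uniquely the one of 36 2-step routes that fits.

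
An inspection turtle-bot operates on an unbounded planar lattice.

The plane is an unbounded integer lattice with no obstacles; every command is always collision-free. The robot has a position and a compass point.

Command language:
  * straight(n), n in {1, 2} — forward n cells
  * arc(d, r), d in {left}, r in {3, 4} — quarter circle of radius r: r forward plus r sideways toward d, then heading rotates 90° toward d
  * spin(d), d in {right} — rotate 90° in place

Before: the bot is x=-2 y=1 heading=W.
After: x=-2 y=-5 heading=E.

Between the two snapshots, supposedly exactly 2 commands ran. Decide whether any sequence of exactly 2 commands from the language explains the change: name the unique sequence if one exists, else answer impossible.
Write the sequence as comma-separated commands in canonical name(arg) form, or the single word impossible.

arc(left, 3), arc(left, 3)

key: cell and facing (now E) both changed — the 2 commands mix motion and turning
begin: x=-2 y=1 heading=W
[1] after arc(left, 3): x=-5 y=-2 heading=S
[2] after arc(left, 3): x=-2 y=-5 heading=E
no other 2-command option fits: unique.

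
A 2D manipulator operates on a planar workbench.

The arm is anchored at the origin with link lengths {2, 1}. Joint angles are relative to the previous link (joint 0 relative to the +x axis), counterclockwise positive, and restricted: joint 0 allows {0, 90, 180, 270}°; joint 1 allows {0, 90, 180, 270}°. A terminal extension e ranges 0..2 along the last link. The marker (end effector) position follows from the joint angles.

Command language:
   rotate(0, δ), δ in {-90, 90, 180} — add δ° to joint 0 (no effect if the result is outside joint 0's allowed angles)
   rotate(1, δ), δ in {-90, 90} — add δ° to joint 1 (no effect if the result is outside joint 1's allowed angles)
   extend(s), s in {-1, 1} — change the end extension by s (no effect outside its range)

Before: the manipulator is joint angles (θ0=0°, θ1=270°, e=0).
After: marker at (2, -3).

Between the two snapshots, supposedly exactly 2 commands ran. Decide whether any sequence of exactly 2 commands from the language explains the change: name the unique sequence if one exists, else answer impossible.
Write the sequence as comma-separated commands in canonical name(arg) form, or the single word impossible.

start: joint angles (θ0=0°, θ1=270°, e=0)
[1] after extend(1): joint angles (θ0=0°, θ1=270°, e=1)
[2] after extend(1): joint angles (θ0=0°, θ1=270°, e=2)
no other 2-command option fits: unique.

extend(1), extend(1)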